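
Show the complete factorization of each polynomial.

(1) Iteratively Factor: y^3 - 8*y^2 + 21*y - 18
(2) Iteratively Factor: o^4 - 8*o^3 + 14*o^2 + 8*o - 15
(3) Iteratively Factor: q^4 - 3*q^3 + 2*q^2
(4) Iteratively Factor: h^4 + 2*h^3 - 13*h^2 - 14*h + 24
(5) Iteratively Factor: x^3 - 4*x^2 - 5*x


(1) = (y - 2)*(y^2 - 6*y + 9) = (y - 3)*(y - 2)*(y - 3)
(2) = (o - 3)*(o^3 - 5*o^2 - o + 5) = (o - 3)*(o - 1)*(o^2 - 4*o - 5) = (o - 3)*(o - 1)*(o + 1)*(o - 5)
(3) = (q - 1)*(q^3 - 2*q^2) = (q - 2)*(q - 1)*(q^2) = q*(q - 2)*(q - 1)*(q)
(4) = (h + 4)*(h^3 - 2*h^2 - 5*h + 6) = (h - 1)*(h + 4)*(h^2 - h - 6) = (h - 1)*(h + 2)*(h + 4)*(h - 3)
(5) = (x)*(x^2 - 4*x - 5) = x*(x - 5)*(x + 1)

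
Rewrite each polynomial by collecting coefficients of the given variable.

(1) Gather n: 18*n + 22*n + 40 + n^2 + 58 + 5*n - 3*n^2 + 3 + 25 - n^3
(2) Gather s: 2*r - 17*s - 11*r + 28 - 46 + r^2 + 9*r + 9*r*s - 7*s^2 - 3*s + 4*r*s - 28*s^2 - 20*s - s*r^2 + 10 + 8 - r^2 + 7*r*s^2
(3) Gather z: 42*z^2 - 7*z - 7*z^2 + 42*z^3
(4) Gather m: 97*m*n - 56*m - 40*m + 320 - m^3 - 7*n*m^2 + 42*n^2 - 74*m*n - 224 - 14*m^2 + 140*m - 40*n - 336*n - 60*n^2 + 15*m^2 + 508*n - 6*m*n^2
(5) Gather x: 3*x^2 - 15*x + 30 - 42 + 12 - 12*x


(1) = -n^3 - 2*n^2 + 45*n + 126
(2) = s^2*(7*r - 35) + s*(-r^2 + 13*r - 40)
(3) = 42*z^3 + 35*z^2 - 7*z
(4) = -m^3 + m^2*(1 - 7*n) + m*(-6*n^2 + 23*n + 44) - 18*n^2 + 132*n + 96
(5) = 3*x^2 - 27*x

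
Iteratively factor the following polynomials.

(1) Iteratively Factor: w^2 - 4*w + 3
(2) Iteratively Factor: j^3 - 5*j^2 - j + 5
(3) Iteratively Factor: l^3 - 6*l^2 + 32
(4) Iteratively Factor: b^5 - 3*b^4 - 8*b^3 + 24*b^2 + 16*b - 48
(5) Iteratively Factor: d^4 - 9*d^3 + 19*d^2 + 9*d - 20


(1) = (w - 3)*(w - 1)
(2) = (j + 1)*(j^2 - 6*j + 5) = (j - 1)*(j + 1)*(j - 5)
(3) = (l - 4)*(l^2 - 2*l - 8) = (l - 4)^2*(l + 2)
(4) = (b + 2)*(b^4 - 5*b^3 + 2*b^2 + 20*b - 24) = (b + 2)^2*(b^3 - 7*b^2 + 16*b - 12) = (b - 2)*(b + 2)^2*(b^2 - 5*b + 6) = (b - 3)*(b - 2)*(b + 2)^2*(b - 2)
(5) = (d - 5)*(d^3 - 4*d^2 - d + 4) = (d - 5)*(d + 1)*(d^2 - 5*d + 4) = (d - 5)*(d - 1)*(d + 1)*(d - 4)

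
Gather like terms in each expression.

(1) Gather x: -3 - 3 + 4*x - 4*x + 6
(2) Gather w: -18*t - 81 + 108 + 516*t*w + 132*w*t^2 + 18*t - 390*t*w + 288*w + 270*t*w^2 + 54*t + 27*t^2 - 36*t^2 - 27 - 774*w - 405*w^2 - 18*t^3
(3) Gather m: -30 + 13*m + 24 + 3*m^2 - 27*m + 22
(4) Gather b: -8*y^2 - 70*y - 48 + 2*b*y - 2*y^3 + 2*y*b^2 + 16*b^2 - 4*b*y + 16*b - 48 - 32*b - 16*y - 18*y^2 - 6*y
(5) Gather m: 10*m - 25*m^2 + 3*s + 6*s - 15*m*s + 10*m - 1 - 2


(1) = 0
(2) = -18*t^3 - 9*t^2 + 54*t + w^2*(270*t - 405) + w*(132*t^2 + 126*t - 486)
(3) = 3*m^2 - 14*m + 16
(4) = b^2*(2*y + 16) + b*(-2*y - 16) - 2*y^3 - 26*y^2 - 92*y - 96
(5) = -25*m^2 + m*(20 - 15*s) + 9*s - 3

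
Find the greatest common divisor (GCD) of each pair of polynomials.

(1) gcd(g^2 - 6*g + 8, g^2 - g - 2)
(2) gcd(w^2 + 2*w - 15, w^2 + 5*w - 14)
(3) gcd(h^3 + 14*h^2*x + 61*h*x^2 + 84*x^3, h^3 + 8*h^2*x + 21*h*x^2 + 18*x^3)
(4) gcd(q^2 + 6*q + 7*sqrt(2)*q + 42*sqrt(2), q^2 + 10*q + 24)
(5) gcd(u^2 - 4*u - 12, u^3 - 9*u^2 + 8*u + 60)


(1) = gcd((g - 4)*(g - 2), (g - 2)*(g + 1)) = g - 2
(2) = 1
(3) = h + 3*x
(4) = gcd((q + 6)*(q + 7*sqrt(2)), (q + 4)*(q + 6)) = q + 6
(5) = u^2 - 4*u - 12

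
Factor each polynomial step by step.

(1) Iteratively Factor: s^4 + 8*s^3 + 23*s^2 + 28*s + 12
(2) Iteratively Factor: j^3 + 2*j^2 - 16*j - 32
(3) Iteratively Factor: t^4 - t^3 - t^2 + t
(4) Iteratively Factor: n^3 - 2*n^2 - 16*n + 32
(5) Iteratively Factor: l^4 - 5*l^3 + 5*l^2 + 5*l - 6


(1) = (s + 2)*(s^3 + 6*s^2 + 11*s + 6) = (s + 2)^2*(s^2 + 4*s + 3) = (s + 2)^2*(s + 3)*(s + 1)
(2) = (j + 2)*(j^2 - 16) = (j + 2)*(j + 4)*(j - 4)
(3) = (t + 1)*(t^3 - 2*t^2 + t) = (t - 1)*(t + 1)*(t^2 - t) = t*(t - 1)*(t + 1)*(t - 1)
(4) = (n + 4)*(n^2 - 6*n + 8) = (n - 4)*(n + 4)*(n - 2)
(5) = (l - 1)*(l^3 - 4*l^2 + l + 6) = (l - 2)*(l - 1)*(l^2 - 2*l - 3) = (l - 3)*(l - 2)*(l - 1)*(l + 1)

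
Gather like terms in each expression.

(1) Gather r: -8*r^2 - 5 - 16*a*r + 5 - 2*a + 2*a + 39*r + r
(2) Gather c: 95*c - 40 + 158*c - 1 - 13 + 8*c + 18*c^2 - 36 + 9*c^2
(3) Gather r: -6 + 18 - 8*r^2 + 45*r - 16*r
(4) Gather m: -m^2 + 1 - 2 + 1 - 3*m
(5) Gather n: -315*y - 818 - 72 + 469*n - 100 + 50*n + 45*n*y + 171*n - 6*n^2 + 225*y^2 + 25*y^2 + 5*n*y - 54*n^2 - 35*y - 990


(1) = -8*r^2 + r*(40 - 16*a)
(2) = 27*c^2 + 261*c - 90
(3) = -8*r^2 + 29*r + 12
(4) = -m^2 - 3*m
(5) = -60*n^2 + n*(50*y + 690) + 250*y^2 - 350*y - 1980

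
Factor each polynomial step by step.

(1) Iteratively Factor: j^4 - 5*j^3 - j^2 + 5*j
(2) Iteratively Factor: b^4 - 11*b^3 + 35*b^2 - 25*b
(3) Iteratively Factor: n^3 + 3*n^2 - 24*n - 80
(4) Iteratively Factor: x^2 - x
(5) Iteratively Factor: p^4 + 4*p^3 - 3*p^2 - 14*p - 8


(1) = (j + 1)*(j^3 - 6*j^2 + 5*j) = (j - 5)*(j + 1)*(j^2 - j) = (j - 5)*(j - 1)*(j + 1)*(j)
(2) = (b - 5)*(b^3 - 6*b^2 + 5*b) = b*(b - 5)*(b^2 - 6*b + 5) = b*(b - 5)*(b - 1)*(b - 5)
(3) = (n + 4)*(n^2 - n - 20) = (n + 4)^2*(n - 5)
(4) = (x - 1)*(x)
(5) = (p + 4)*(p^3 - 3*p - 2) = (p - 2)*(p + 4)*(p^2 + 2*p + 1) = (p - 2)*(p + 1)*(p + 4)*(p + 1)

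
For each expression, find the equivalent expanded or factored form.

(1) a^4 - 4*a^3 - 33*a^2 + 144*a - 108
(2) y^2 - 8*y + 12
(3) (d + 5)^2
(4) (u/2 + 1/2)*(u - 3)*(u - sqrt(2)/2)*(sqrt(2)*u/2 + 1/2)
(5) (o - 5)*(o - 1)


(1) = (a - 6)*(a - 3)*(a - 1)*(a + 6)
(2) = (y - 6)*(y - 2)
(3) = d^2 + 10*d + 25
(4) = sqrt(2)*u^4/4 - sqrt(2)*u^3/2 - 7*sqrt(2)*u^2/8 + sqrt(2)*u/4 + 3*sqrt(2)/8
(5) = o^2 - 6*o + 5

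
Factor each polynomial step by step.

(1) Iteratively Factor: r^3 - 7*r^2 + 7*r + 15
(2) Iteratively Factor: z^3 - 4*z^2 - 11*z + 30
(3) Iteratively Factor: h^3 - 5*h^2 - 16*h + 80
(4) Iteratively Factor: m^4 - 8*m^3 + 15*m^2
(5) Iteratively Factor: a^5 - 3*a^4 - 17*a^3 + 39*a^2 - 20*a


(1) = (r + 1)*(r^2 - 8*r + 15) = (r - 5)*(r + 1)*(r - 3)
(2) = (z + 3)*(z^2 - 7*z + 10) = (z - 2)*(z + 3)*(z - 5)
(3) = (h - 4)*(h^2 - h - 20) = (h - 4)*(h + 4)*(h - 5)
(4) = (m - 3)*(m^3 - 5*m^2) = (m - 5)*(m - 3)*(m^2) = m*(m - 5)*(m - 3)*(m)
(5) = (a + 4)*(a^4 - 7*a^3 + 11*a^2 - 5*a) = (a - 5)*(a + 4)*(a^3 - 2*a^2 + a) = (a - 5)*(a - 1)*(a + 4)*(a^2 - a) = a*(a - 5)*(a - 1)*(a + 4)*(a - 1)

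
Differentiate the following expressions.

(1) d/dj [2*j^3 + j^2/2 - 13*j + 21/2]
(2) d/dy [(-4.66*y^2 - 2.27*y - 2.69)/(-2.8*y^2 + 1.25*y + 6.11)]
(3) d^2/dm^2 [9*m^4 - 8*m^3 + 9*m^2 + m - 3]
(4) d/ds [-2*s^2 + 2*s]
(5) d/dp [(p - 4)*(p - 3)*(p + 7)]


(1) = 6*j^2 + j - 13
(2) = (-12.181*y^2 - 72.0092*y - 10.5072)/(7.84*y^4 - 7.0*y^3 - 32.6535*y^2 + 15.275*y + 37.3321)
(3) = 108*m^2 - 48*m + 18
(4) = 2 - 4*s
(5) = 3*p^2 - 37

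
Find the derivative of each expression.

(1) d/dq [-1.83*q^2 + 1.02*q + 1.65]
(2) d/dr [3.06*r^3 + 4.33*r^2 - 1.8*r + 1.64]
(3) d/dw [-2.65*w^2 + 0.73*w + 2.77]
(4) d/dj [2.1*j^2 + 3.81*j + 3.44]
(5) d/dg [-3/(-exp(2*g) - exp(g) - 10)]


(1) = 1.02 - 3.66*q
(2) = 9.18*r^2 + 8.66*r - 1.8
(3) = 0.73 - 5.3*w
(4) = 4.2*j + 3.81
(5) = (-6*exp(g) - 3)*exp(g)/(exp(2*g) + exp(g) + 10)^2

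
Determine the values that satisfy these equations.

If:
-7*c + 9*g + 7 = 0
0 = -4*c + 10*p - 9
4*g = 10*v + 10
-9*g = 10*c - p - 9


Then:
c = 169/166
g = 7/498
p = 217/166
v = -1238/1245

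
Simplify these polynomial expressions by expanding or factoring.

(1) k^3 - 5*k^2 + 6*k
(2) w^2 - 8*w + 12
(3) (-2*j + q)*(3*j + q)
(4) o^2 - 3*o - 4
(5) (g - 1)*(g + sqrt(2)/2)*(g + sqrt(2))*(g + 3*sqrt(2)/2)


(1) = k*(k - 3)*(k - 2)
(2) = (w - 6)*(w - 2)
(3) = -6*j^2 + j*q + q^2
(4) = (o - 4)*(o + 1)
(5) = g^4 - g^3 + 3*sqrt(2)*g^3 - 3*sqrt(2)*g^2 + 11*g^2/2 - 11*g/2 + 3*sqrt(2)*g/2 - 3*sqrt(2)/2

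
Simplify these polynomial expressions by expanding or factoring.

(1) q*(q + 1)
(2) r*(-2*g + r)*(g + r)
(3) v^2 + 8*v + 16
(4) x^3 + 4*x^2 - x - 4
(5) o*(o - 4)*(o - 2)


(1) = q^2 + q
(2) = -2*g^2*r - g*r^2 + r^3
(3) = (v + 4)^2
(4) = (x - 1)*(x + 1)*(x + 4)
(5) = o^3 - 6*o^2 + 8*o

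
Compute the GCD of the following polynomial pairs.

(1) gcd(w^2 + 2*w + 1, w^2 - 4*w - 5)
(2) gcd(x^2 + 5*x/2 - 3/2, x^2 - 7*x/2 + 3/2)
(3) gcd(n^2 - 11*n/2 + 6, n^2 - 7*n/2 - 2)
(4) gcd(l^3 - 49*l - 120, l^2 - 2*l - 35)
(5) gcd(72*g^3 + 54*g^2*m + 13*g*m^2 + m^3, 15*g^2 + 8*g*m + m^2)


(1) = w + 1
(2) = x - 1/2
(3) = gcd((n - 4)*(n - 3/2), (n - 4)*(n + 1/2)) = n - 4
(4) = l + 5
(5) = 3*g + m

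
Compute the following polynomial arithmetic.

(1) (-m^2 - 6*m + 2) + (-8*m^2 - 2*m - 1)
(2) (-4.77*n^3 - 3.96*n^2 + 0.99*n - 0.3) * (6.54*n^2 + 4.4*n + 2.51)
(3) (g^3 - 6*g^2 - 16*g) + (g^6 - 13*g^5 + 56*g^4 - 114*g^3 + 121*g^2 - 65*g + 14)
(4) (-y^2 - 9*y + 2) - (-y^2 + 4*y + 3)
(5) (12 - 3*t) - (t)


(1) = -9*m^2 - 8*m + 1
(2) = -31.1958*n^5 - 46.8864*n^4 - 22.9221*n^3 - 7.5456*n^2 + 1.1649*n - 0.753
(3) = g^6 - 13*g^5 + 56*g^4 - 113*g^3 + 115*g^2 - 81*g + 14
(4) = -13*y - 1
(5) = 12 - 4*t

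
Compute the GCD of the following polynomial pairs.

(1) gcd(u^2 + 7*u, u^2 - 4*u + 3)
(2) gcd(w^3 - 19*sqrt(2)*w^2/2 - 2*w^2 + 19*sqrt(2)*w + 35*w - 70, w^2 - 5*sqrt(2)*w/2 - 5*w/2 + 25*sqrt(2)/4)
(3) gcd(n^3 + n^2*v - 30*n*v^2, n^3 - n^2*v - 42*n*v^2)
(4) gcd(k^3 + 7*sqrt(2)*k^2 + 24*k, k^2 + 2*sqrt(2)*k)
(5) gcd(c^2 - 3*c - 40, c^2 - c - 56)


(1) = 1
(2) = gcd((w - 2)*(w - 7*sqrt(2))*(w - 5*sqrt(2)/2), (w - 5/2)*(w - 5*sqrt(2)/2)) = w - 5*sqrt(2)/2
(3) = n^2 + 6*n*v
(4) = k
(5) = c - 8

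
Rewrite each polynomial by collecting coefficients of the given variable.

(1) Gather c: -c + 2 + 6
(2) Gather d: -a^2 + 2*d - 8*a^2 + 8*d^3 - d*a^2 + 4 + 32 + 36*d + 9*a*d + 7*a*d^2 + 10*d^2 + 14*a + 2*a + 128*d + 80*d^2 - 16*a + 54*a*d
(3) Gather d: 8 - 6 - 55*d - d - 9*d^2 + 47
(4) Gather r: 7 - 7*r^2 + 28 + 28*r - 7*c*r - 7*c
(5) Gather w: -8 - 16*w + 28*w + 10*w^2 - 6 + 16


(1) = 8 - c
(2) = -9*a^2 + 8*d^3 + d^2*(7*a + 90) + d*(-a^2 + 63*a + 166) + 36
(3) = -9*d^2 - 56*d + 49
(4) = -7*c - 7*r^2 + r*(28 - 7*c) + 35
(5) = 10*w^2 + 12*w + 2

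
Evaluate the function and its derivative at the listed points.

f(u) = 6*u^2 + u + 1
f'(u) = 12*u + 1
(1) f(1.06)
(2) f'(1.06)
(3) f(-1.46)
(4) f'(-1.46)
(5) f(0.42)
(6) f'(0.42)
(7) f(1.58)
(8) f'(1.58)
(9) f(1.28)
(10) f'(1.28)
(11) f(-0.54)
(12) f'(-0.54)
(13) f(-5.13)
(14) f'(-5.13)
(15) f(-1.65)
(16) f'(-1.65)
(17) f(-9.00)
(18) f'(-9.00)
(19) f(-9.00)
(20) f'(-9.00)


(1) = 8.80
(2) = 13.72
(3) = 12.33
(4) = -16.52
(5) = 2.48
(6) = 6.04
(7) = 17.56
(8) = 19.96
(9) = 12.11
(10) = 16.36
(11) = 2.21
(12) = -5.48
(13) = 153.77
(14) = -60.56
(15) = 15.68
(16) = -18.80
(17) = 478.00
(18) = -107.00
(19) = 478.00
(20) = -107.00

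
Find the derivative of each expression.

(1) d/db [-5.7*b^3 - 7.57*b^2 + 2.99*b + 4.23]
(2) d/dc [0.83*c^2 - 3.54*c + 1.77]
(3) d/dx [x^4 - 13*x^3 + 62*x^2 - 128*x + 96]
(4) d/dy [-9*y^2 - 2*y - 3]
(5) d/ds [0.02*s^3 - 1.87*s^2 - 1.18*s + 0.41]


(1) = -17.1*b^2 - 15.14*b + 2.99
(2) = 1.66*c - 3.54
(3) = 4*x^3 - 39*x^2 + 124*x - 128
(4) = -18*y - 2
(5) = 0.06*s^2 - 3.74*s - 1.18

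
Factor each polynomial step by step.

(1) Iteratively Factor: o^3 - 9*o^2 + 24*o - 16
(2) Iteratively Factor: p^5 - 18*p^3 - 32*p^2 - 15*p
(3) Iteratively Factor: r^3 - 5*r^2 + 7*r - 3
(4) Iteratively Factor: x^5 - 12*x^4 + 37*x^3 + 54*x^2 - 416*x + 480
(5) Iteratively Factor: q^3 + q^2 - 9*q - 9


(1) = (o - 4)*(o^2 - 5*o + 4) = (o - 4)^2*(o - 1)
(2) = (p + 1)*(p^4 - p^3 - 17*p^2 - 15*p) = (p + 1)*(p + 3)*(p^3 - 4*p^2 - 5*p) = p*(p + 1)*(p + 3)*(p^2 - 4*p - 5) = p*(p - 5)*(p + 1)*(p + 3)*(p + 1)
(3) = (r - 3)*(r^2 - 2*r + 1) = (r - 3)*(r - 1)*(r - 1)
(4) = (x - 2)*(x^4 - 10*x^3 + 17*x^2 + 88*x - 240) = (x - 4)*(x - 2)*(x^3 - 6*x^2 - 7*x + 60) = (x - 5)*(x - 4)*(x - 2)*(x^2 - x - 12) = (x - 5)*(x - 4)*(x - 2)*(x + 3)*(x - 4)
(5) = (q - 3)*(q^2 + 4*q + 3) = (q - 3)*(q + 1)*(q + 3)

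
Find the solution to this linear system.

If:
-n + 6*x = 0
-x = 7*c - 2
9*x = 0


Then:
c = 2/7
n = 0
x = 0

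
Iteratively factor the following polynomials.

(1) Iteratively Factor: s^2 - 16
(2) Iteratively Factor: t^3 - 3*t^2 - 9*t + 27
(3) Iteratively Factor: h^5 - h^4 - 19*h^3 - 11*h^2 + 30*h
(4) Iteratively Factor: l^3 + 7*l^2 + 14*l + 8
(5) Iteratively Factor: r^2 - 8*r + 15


(1) = (s - 4)*(s + 4)
(2) = (t - 3)*(t^2 - 9) = (t - 3)*(t + 3)*(t - 3)
(3) = (h - 1)*(h^4 - 19*h^2 - 30*h) = (h - 1)*(h + 3)*(h^3 - 3*h^2 - 10*h) = (h - 5)*(h - 1)*(h + 3)*(h^2 + 2*h) = h*(h - 5)*(h - 1)*(h + 3)*(h + 2)
(4) = (l + 4)*(l^2 + 3*l + 2) = (l + 2)*(l + 4)*(l + 1)
(5) = (r - 5)*(r - 3)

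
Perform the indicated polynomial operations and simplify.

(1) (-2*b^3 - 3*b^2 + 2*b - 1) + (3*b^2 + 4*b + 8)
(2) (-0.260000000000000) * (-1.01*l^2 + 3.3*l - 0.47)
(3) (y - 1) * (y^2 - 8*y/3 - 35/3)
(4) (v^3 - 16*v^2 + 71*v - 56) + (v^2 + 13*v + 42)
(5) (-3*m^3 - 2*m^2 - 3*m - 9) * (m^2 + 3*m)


(1) = -2*b^3 + 6*b + 7
(2) = 0.2626*l^2 - 0.858*l + 0.1222
(3) = y^3 - 11*y^2/3 - 9*y + 35/3
(4) = v^3 - 15*v^2 + 84*v - 14
(5) = -3*m^5 - 11*m^4 - 9*m^3 - 18*m^2 - 27*m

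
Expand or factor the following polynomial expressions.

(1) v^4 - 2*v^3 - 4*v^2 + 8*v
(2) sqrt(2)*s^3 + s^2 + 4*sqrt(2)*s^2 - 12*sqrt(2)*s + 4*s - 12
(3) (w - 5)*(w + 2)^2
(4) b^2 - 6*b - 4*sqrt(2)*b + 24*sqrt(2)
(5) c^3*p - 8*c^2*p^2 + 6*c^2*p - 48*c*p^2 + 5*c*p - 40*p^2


(1) = v*(v - 2)^2*(v + 2)
(2) = (s - 2)*(s + 6)*(sqrt(2)*s + 1)
(3) = w^3 - w^2 - 16*w - 20
(4) = (b - 6)*(b - 4*sqrt(2))
(5) = (c + 5)*(c - 8*p)*(c*p + p)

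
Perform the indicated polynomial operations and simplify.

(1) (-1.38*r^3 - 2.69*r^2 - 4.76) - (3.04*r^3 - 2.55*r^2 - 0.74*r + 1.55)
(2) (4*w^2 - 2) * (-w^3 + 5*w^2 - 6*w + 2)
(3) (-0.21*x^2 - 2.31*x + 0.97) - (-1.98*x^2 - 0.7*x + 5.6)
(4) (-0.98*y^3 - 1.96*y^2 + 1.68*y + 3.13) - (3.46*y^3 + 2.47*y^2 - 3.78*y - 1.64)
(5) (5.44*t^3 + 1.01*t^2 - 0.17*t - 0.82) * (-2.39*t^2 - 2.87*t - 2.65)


(1) = -4.42*r^3 - 0.14*r^2 + 0.74*r - 6.31
(2) = -4*w^5 + 20*w^4 - 22*w^3 - 2*w^2 + 12*w - 4
(3) = 1.77*x^2 - 1.61*x - 4.63
(4) = -4.44*y^3 - 4.43*y^2 + 5.46*y + 4.77
(5) = -13.0016*t^5 - 18.0267*t^4 - 16.9084*t^3 - 0.2288*t^2 + 2.8039*t + 2.173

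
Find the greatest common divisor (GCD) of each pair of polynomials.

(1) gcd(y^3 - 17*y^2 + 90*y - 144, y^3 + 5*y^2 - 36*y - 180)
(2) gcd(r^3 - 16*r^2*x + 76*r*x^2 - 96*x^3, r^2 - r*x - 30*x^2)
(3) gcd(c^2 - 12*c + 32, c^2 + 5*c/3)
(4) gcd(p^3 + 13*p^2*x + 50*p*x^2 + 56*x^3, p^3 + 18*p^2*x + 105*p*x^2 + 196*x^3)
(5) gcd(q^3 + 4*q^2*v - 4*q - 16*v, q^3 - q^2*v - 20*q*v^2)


(1) = gcd((y - 8)*(y - 6)*(y - 3), (y - 6)*(y + 5)*(y + 6)) = y - 6
(2) = gcd((r - 8*x)*(r - 6*x)*(r - 2*x), (r - 6*x)*(r + 5*x)) = -r + 6*x
(3) = gcd((c - 8)*(c - 4), c*(c + 5/3)) = 1
(4) = gcd((p + 2*x)*(p + 4*x)*(p + 7*x), (p + 4*x)*(p + 7*x)^2) = p^2 + 11*p*x + 28*x^2
(5) = q + 4*v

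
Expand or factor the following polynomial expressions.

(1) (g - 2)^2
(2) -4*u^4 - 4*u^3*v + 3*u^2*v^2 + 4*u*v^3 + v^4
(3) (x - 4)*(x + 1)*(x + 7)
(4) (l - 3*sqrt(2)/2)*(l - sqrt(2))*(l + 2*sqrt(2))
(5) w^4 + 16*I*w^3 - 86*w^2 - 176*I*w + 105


(1) = g^2 - 4*g + 4
(2) = (-u + v)*(u + v)*(2*u + v)^2
(3) = x^3 + 4*x^2 - 25*x - 28
(4) = l^3 - sqrt(2)*l^2/2 - 7*l + 6*sqrt(2)
(5) = (w + I)*(w + 3*I)*(w + 5*I)*(w + 7*I)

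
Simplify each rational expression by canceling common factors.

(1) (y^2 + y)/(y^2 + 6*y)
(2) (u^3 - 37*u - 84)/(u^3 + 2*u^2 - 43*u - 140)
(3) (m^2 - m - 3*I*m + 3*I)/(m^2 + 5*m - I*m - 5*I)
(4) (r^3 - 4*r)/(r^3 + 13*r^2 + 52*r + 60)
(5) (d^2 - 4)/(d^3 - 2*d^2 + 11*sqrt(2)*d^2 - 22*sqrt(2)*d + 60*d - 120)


(1) = (y + 1)/(y + 6)
(2) = (u + 3)/(u + 5)
(3) = (m^2 + m*(-1 - 3*I) + 3*I)/(m^2 + m*(5 - I) - 5*I)
(4) = (r^2 - 2*r)/(r^2 + 11*r + 30)
(5) = (d + 2)/(d^2 + 11*sqrt(2)*d + 60)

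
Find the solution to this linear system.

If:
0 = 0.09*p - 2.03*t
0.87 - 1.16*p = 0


Then:
p = 0.75
t = 0.03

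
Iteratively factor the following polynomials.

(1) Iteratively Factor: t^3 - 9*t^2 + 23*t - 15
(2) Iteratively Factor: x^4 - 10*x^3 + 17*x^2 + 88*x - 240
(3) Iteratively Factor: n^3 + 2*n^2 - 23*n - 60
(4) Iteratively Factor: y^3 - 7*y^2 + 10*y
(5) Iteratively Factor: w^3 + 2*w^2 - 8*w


(1) = (t - 3)*(t^2 - 6*t + 5) = (t - 3)*(t - 1)*(t - 5)
(2) = (x - 5)*(x^3 - 5*x^2 - 8*x + 48) = (x - 5)*(x + 3)*(x^2 - 8*x + 16) = (x - 5)*(x - 4)*(x + 3)*(x - 4)
(3) = (n + 4)*(n^2 - 2*n - 15) = (n - 5)*(n + 4)*(n + 3)
(4) = (y - 5)*(y^2 - 2*y) = y*(y - 5)*(y - 2)
(5) = (w)*(w^2 + 2*w - 8) = w*(w - 2)*(w + 4)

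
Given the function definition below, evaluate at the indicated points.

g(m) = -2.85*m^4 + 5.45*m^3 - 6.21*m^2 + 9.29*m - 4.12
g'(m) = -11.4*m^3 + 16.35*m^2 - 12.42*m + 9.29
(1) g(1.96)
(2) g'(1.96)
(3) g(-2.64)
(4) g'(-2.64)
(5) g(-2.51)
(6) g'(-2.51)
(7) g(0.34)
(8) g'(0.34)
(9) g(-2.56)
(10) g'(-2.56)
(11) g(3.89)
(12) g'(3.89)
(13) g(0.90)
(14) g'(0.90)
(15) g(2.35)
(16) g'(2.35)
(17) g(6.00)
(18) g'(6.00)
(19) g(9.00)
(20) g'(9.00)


(1) = -10.79
(2) = -38.08
(3) = -310.65
(4) = 365.79
(5) = -265.86
(6) = 323.74
(7) = -1.50
(8) = 6.51
(9) = -282.44
(10) = 339.50
(11) = -393.74
(12) = -462.66
(13) = 1.31
(14) = 3.04
(15) = -32.77
(16) = -77.55
(17) = -2688.34
(18) = -1939.03
(19) = -15149.32
(20) = -7088.74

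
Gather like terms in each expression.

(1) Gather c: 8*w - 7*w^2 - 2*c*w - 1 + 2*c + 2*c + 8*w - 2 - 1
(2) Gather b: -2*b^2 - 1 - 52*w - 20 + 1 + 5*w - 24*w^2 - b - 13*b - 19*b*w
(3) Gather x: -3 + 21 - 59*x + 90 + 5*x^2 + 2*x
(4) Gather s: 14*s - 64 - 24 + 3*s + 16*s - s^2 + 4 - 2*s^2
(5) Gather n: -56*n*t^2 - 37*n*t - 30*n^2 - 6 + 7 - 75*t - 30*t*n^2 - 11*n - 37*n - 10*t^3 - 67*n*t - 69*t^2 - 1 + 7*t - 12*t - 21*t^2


(1) = c*(4 - 2*w) - 7*w^2 + 16*w - 4
(2) = -2*b^2 + b*(-19*w - 14) - 24*w^2 - 47*w - 20
(3) = 5*x^2 - 57*x + 108
(4) = -3*s^2 + 33*s - 84
(5) = n^2*(-30*t - 30) + n*(-56*t^2 - 104*t - 48) - 10*t^3 - 90*t^2 - 80*t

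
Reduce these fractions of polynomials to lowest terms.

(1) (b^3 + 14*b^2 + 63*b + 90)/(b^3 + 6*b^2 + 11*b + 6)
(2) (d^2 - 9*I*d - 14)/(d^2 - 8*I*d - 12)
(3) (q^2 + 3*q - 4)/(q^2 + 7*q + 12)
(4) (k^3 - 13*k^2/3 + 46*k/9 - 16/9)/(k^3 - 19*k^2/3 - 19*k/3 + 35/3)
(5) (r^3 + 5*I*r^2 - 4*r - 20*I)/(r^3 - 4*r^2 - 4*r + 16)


(1) = (b^2 + 11*b + 30)/(b^2 + 3*b + 2)
(2) = (d - 7*I)/(d - 6*I)
(3) = (q - 1)/(q + 3)
(4) = (9*k^2 - 30*k + 16)/(9*k^2 - 48*k - 105)
(5) = (r + 5*I)/(r - 4)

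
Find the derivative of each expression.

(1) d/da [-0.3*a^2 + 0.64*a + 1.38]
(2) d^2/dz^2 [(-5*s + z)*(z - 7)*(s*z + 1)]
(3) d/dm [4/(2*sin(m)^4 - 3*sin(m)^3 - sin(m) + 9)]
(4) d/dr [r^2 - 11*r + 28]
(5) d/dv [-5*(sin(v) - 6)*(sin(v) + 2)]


(1) = 0.64 - 0.6*a
(2) = -10*s^2 + 6*s*z - 14*s + 2
(3) = 4*(-8*sin(m)^3 + 9*sin(m)^2 + 1)*cos(m)/(2*sin(m)^4 - 3*sin(m)^3 - sin(m) + 9)^2
(4) = 2*r - 11
(5) = 10*(2 - sin(v))*cos(v)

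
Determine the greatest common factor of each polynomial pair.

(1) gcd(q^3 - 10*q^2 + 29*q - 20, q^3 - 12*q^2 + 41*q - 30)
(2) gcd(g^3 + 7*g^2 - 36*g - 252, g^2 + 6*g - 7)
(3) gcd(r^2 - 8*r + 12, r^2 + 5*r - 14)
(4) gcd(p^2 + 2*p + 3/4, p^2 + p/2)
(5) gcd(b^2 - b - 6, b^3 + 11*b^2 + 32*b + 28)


(1) = gcd((q - 5)*(q - 4)*(q - 1), (q - 6)*(q - 5)*(q - 1)) = q^2 - 6*q + 5
(2) = gcd((g - 6)*(g + 6)*(g + 7), (g - 1)*(g + 7)) = g + 7
(3) = gcd((r - 6)*(r - 2), (r - 2)*(r + 7)) = r - 2
(4) = p + 1/2
(5) = gcd((b - 3)*(b + 2), (b + 2)^2*(b + 7)) = b + 2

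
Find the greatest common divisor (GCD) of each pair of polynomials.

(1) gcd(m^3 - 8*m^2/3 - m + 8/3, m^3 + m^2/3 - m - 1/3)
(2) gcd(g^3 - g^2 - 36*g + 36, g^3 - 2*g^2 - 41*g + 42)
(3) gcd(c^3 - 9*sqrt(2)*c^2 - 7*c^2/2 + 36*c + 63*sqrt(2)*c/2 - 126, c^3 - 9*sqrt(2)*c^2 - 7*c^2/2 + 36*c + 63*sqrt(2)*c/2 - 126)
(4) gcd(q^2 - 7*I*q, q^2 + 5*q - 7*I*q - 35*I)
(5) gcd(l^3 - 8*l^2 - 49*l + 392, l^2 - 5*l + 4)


(1) = m^2 - 1
(2) = gcd((g - 6)*(g - 1)*(g + 6), (g - 7)*(g - 1)*(g + 6)) = g^2 + 5*g - 6
(3) = gcd((c - 7/2)*(c - 6*sqrt(2))*(c - 3*sqrt(2)), (c - 7/2)*(c - 6*sqrt(2))*(c - 3*sqrt(2))) = c^3 + c^2*(-9*sqrt(2) - 7/2) + c*(36 + 63*sqrt(2)/2) - 126
(4) = gcd(q*(q - 7*I), (q + 5)*(q - 7*I)) = q - 7*I
(5) = 1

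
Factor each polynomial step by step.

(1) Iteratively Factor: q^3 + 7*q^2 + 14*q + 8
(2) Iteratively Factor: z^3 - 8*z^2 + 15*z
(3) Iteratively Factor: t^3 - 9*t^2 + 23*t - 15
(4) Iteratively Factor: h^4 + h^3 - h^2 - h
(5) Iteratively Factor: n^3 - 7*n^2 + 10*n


(1) = (q + 4)*(q^2 + 3*q + 2) = (q + 1)*(q + 4)*(q + 2)
(2) = (z)*(z^2 - 8*z + 15) = z*(z - 3)*(z - 5)
(3) = (t - 5)*(t^2 - 4*t + 3) = (t - 5)*(t - 1)*(t - 3)
(4) = (h + 1)*(h^3 - h) = (h + 1)^2*(h^2 - h) = (h - 1)*(h + 1)^2*(h)
(5) = (n)*(n^2 - 7*n + 10) = n*(n - 5)*(n - 2)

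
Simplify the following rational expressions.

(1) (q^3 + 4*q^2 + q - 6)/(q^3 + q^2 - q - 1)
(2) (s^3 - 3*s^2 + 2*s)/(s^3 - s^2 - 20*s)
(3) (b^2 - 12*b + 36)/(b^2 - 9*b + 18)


(1) = (q^2 + 5*q + 6)/(q^2 + 2*q + 1)
(2) = (s^2 - 3*s + 2)/(s^2 - s - 20)
(3) = (b - 6)/(b - 3)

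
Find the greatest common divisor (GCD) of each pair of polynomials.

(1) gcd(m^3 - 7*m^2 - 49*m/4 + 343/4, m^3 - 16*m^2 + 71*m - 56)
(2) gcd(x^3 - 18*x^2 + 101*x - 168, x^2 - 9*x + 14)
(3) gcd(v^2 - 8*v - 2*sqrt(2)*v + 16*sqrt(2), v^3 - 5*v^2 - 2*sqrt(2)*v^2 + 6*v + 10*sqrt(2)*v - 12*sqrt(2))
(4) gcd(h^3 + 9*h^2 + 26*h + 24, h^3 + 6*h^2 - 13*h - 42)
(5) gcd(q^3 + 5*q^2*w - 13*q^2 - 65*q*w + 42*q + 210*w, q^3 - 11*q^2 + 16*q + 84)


(1) = m - 7
(2) = gcd((x - 8)*(x - 7)*(x - 3), (x - 7)*(x - 2)) = x - 7
(3) = v - 2*sqrt(2)
(4) = gcd((h + 2)*(h + 3)*(h + 4), (h - 3)*(h + 2)*(h + 7)) = h + 2
(5) = gcd((q - 7)*(q - 6)*(q + 5*w), (q - 7)*(q - 6)*(q + 2)) = q^2 - 13*q + 42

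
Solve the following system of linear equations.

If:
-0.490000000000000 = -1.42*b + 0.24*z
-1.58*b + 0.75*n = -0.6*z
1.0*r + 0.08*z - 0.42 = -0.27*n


Then:
b = 0.169014084507042*z + 0.345070422535211
n = 0.726948356807512 - 0.443943661971831*z
r = 0.0398647887323944*z + 0.223723943661972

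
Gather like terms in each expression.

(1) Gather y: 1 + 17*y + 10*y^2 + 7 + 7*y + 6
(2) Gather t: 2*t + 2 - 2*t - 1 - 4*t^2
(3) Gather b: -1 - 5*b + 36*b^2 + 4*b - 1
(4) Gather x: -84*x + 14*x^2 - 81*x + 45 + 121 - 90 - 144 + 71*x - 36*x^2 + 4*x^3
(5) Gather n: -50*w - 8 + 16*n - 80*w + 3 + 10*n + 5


(1) = 10*y^2 + 24*y + 14
(2) = 1 - 4*t^2
(3) = 36*b^2 - b - 2
(4) = 4*x^3 - 22*x^2 - 94*x - 68
(5) = 26*n - 130*w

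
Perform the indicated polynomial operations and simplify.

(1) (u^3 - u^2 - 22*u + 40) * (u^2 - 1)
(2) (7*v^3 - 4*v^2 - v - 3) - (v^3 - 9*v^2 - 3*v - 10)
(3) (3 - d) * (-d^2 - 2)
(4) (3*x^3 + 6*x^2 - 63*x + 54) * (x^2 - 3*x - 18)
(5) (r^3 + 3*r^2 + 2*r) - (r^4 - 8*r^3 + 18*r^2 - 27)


(1) = u^5 - u^4 - 23*u^3 + 41*u^2 + 22*u - 40
(2) = 6*v^3 + 5*v^2 + 2*v + 7
(3) = d^3 - 3*d^2 + 2*d - 6
(4) = 3*x^5 - 3*x^4 - 135*x^3 + 135*x^2 + 972*x - 972
(5) = -r^4 + 9*r^3 - 15*r^2 + 2*r + 27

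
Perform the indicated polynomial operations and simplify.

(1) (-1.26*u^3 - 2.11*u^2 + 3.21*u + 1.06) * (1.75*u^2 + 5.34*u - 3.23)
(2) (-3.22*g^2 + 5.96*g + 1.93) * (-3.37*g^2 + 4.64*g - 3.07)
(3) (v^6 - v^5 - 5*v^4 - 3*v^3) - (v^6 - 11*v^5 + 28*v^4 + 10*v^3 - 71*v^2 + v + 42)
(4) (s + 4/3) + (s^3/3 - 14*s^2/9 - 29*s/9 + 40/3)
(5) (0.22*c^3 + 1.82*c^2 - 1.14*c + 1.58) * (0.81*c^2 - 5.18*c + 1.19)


(1) = -2.205*u^5 - 10.4209*u^4 - 1.5801*u^3 + 25.8117*u^2 - 4.7079*u - 3.4238
(2) = 10.8514*g^4 - 35.026*g^3 + 31.0357*g^2 - 9.342*g - 5.9251
(3) = 10*v^5 - 33*v^4 - 13*v^3 + 71*v^2 - v - 42
(4) = s^3/3 - 14*s^2/9 - 20*s/9 + 44/3
(5) = 0.1782*c^5 + 0.3346*c^4 - 10.0892*c^3 + 9.3508*c^2 - 9.541*c + 1.8802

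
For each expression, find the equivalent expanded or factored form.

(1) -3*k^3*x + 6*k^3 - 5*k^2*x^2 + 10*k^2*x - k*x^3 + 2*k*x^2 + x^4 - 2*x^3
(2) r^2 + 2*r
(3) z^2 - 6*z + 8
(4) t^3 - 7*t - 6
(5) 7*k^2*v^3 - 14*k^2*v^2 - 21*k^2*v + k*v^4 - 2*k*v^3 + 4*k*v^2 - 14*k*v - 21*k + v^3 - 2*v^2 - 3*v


(1) = (-3*k + x)*(k + x)^2*(x - 2)
(2) = r*(r + 2)
(3) = (z - 4)*(z - 2)
(4) = (t - 3)*(t + 1)*(t + 2)
(5) = (7*k + v)*(v - 3)*(v + 1)*(k*v + 1)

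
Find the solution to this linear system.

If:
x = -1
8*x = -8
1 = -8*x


Then:
No Solution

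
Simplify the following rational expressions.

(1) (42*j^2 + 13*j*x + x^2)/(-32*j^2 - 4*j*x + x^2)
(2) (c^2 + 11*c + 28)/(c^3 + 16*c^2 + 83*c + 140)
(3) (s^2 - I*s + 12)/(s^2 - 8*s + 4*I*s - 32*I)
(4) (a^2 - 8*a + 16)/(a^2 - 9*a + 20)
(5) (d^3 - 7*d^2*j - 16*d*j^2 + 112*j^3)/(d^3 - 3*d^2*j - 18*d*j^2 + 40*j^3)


(1) = (42*j^2 + 13*j*x + x^2)/(-32*j^2 - 4*j*x + x^2)
(2) = 1/(c + 5)
(3) = (s^2 - I*s + 12)/(s^2 + s*(-8 + 4*I) - 32*I)
(4) = (a - 4)/(a - 5)
(5) = (d^2 - 11*d*j + 28*j^2)/(d^2 - 7*d*j + 10*j^2)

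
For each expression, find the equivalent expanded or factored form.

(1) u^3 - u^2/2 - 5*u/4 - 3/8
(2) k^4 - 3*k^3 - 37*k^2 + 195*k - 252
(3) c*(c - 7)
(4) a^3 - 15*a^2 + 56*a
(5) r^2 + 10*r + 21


(1) = (u - 3/2)*(u + 1/2)^2
(2) = (k - 4)*(k - 3)^2*(k + 7)
(3) = c^2 - 7*c
(4) = a*(a - 8)*(a - 7)
(5) = (r + 3)*(r + 7)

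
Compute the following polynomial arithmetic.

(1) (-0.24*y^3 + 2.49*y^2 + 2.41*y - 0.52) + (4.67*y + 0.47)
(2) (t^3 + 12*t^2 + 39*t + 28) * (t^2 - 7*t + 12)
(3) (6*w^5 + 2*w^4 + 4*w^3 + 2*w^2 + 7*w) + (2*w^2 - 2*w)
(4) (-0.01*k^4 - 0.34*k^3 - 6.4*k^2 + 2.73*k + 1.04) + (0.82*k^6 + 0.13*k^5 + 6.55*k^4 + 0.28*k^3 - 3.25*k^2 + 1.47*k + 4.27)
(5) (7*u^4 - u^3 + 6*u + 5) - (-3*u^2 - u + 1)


(1) = -0.24*y^3 + 2.49*y^2 + 7.08*y - 0.05
(2) = t^5 + 5*t^4 - 33*t^3 - 101*t^2 + 272*t + 336
(3) = 6*w^5 + 2*w^4 + 4*w^3 + 4*w^2 + 5*w
(4) = 0.82*k^6 + 0.13*k^5 + 6.54*k^4 - 0.06*k^3 - 9.65*k^2 + 4.2*k + 5.31
(5) = 7*u^4 - u^3 + 3*u^2 + 7*u + 4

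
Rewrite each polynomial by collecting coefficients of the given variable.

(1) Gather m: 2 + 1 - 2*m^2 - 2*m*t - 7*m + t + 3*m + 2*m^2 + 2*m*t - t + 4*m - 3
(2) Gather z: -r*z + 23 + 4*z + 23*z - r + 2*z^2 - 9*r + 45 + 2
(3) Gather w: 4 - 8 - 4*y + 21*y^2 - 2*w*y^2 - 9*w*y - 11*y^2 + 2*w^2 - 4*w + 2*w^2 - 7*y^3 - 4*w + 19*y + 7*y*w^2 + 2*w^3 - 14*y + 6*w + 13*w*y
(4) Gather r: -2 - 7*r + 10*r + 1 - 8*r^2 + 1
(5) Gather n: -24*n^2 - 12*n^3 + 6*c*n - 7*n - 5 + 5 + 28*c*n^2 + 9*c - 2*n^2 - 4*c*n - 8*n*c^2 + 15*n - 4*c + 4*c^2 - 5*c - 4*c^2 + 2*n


(1) = 0
(2) = -10*r + 2*z^2 + z*(27 - r) + 70
(3) = 2*w^3 + w^2*(7*y + 4) + w*(-2*y^2 + 4*y - 2) - 7*y^3 + 10*y^2 + y - 4
(4) = -8*r^2 + 3*r
(5) = -12*n^3 + n^2*(28*c - 26) + n*(-8*c^2 + 2*c + 10)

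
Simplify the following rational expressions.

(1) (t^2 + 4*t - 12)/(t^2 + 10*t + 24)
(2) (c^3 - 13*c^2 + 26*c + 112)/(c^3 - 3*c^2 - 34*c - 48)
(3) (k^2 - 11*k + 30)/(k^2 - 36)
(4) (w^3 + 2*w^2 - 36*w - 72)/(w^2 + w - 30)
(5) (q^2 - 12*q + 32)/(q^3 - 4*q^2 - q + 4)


(1) = (t - 2)/(t + 4)
(2) = (c - 7)/(c + 3)
(3) = (k - 5)/(k + 6)
(4) = (w^2 - 4*w - 12)/(w - 5)
(5) = (q - 8)/(q^2 - 1)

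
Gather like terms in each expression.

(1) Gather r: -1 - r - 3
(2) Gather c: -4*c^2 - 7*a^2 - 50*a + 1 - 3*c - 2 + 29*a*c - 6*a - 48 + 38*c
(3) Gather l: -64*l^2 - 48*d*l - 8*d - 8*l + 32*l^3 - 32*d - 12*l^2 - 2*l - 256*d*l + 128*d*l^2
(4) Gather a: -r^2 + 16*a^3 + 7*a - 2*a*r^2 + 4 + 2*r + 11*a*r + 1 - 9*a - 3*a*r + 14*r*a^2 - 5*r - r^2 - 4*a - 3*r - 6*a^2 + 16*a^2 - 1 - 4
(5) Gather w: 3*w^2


(1) = -r - 4
(2) = -7*a^2 - 56*a - 4*c^2 + c*(29*a + 35) - 49
(3) = -40*d + 32*l^3 + l^2*(128*d - 76) + l*(-304*d - 10)
(4) = 16*a^3 + a^2*(14*r + 10) + a*(-2*r^2 + 8*r - 6) - 2*r^2 - 6*r
(5) = 3*w^2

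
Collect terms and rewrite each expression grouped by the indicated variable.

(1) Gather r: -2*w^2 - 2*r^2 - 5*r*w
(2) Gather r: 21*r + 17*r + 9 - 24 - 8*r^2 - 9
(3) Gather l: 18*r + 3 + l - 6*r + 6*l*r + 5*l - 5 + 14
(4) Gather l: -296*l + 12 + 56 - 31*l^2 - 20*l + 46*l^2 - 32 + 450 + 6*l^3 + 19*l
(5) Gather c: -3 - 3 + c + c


(1) = -2*r^2 - 5*r*w - 2*w^2
(2) = -8*r^2 + 38*r - 24
(3) = l*(6*r + 6) + 12*r + 12
(4) = 6*l^3 + 15*l^2 - 297*l + 486
(5) = 2*c - 6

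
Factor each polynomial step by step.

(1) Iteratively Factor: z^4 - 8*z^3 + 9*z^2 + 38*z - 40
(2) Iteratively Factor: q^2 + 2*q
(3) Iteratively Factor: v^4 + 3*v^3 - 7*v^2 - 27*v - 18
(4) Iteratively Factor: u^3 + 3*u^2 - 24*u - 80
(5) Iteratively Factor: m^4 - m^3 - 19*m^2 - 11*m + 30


(1) = (z - 4)*(z^3 - 4*z^2 - 7*z + 10) = (z - 5)*(z - 4)*(z^2 + z - 2) = (z - 5)*(z - 4)*(z + 2)*(z - 1)
(2) = (q + 2)*(q)
(3) = (v + 3)*(v^3 - 7*v - 6) = (v - 3)*(v + 3)*(v^2 + 3*v + 2) = (v - 3)*(v + 2)*(v + 3)*(v + 1)
(4) = (u + 4)*(u^2 - u - 20) = (u + 4)^2*(u - 5)
(5) = (m - 1)*(m^3 - 19*m - 30) = (m - 5)*(m - 1)*(m^2 + 5*m + 6) = (m - 5)*(m - 1)*(m + 3)*(m + 2)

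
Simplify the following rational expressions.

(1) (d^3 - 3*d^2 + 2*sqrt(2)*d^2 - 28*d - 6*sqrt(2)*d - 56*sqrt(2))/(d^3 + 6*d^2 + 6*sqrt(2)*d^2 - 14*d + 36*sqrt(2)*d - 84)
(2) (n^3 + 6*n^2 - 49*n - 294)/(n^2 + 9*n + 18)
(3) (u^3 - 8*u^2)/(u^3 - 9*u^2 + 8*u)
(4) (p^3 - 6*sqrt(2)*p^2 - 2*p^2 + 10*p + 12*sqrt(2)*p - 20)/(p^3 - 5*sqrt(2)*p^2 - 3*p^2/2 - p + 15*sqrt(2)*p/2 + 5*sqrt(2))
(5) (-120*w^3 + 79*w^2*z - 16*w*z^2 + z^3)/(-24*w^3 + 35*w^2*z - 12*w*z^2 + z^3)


(1) = (d^3 + d^2*(-3 + 2*sqrt(2)) + d*(-28 - 6*sqrt(2)) - 56*sqrt(2))/(d^3 + d^2*(6 + 6*sqrt(2)) + d*(-14 + 36*sqrt(2)) - 84)
(2) = (n^2 - 49)/(n + 3)
(3) = u/(u - 1)
(4) = (2*p - 2*sqrt(2))/(2*p + 1)
(5) = (-5*w + z)/(-w + z)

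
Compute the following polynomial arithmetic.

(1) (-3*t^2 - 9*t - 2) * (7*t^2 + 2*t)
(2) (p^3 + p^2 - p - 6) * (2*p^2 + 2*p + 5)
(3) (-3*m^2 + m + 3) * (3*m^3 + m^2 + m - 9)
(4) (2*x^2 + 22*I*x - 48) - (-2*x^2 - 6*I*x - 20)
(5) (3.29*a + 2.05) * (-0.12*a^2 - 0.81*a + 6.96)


(1) = -21*t^4 - 69*t^3 - 32*t^2 - 4*t
(2) = 2*p^5 + 4*p^4 + 5*p^3 - 9*p^2 - 17*p - 30
(3) = -9*m^5 + 7*m^3 + 31*m^2 - 6*m - 27
(4) = 4*x^2 + 28*I*x - 28
(5) = -0.3948*a^3 - 2.9109*a^2 + 21.2379*a + 14.268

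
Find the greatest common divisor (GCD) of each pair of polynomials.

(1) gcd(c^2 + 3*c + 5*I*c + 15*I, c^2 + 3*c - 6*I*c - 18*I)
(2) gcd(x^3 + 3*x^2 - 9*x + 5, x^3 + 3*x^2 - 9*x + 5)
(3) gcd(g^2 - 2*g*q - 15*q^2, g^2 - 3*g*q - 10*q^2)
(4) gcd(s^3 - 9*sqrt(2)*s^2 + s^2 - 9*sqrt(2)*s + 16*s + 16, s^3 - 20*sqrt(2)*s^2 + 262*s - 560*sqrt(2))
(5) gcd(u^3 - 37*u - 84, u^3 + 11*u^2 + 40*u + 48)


(1) = c + 3
(2) = gcd((x - 1)^2*(x + 5), (x - 1)^2*(x + 5)) = x^3 + 3*x^2 - 9*x + 5
(3) = -g + 5*q
(4) = s - 8*sqrt(2)
(5) = gcd((u - 7)*(u + 3)*(u + 4), (u + 3)*(u + 4)^2) = u^2 + 7*u + 12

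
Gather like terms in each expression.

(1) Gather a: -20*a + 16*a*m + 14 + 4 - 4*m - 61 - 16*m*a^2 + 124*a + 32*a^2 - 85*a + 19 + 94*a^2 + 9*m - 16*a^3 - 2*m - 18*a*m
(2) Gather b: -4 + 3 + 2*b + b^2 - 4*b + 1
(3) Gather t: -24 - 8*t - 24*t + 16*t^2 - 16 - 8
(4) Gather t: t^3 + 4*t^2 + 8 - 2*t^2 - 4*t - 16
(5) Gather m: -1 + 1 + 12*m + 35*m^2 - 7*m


(1) = -16*a^3 + a^2*(126 - 16*m) + a*(19 - 2*m) + 3*m - 24
(2) = b^2 - 2*b
(3) = 16*t^2 - 32*t - 48
(4) = t^3 + 2*t^2 - 4*t - 8
(5) = 35*m^2 + 5*m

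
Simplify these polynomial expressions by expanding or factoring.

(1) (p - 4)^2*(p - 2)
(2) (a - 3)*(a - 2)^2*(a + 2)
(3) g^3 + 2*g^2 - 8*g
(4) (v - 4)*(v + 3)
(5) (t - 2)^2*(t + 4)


(1) = p^3 - 10*p^2 + 32*p - 32
(2) = a^4 - 5*a^3 + 2*a^2 + 20*a - 24
(3) = g*(g - 2)*(g + 4)
(4) = v^2 - v - 12
(5) = t^3 - 12*t + 16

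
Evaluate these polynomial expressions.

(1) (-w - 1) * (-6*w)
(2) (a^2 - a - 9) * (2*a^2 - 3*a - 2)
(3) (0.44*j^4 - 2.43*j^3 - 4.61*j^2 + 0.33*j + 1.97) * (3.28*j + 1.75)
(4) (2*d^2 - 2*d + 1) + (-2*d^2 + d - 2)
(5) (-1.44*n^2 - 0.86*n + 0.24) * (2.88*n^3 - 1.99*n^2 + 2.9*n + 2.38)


(1) = 6*w^2 + 6*w
(2) = 2*a^4 - 5*a^3 - 17*a^2 + 29*a + 18
(3) = 1.4432*j^5 - 7.2004*j^4 - 19.3733*j^3 - 6.9851*j^2 + 7.0391*j + 3.4475
(4) = -d - 1
(5) = -4.1472*n^5 + 0.3888*n^4 - 1.7734*n^3 - 6.3988*n^2 - 1.3508*n + 0.5712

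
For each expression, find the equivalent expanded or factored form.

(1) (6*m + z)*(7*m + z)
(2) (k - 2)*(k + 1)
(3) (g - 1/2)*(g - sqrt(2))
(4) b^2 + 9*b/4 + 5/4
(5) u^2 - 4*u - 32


(1) = 42*m^2 + 13*m*z + z^2
(2) = k^2 - k - 2
(3) = g^2 - sqrt(2)*g - g/2 + sqrt(2)/2
(4) = (b + 1)*(b + 5/4)
(5) = (u - 8)*(u + 4)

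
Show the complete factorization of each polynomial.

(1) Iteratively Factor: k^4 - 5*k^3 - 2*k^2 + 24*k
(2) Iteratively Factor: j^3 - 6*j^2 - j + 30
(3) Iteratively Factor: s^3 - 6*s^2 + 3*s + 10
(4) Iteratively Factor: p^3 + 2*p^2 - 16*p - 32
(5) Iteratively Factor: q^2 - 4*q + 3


(1) = (k)*(k^3 - 5*k^2 - 2*k + 24) = k*(k + 2)*(k^2 - 7*k + 12) = k*(k - 4)*(k + 2)*(k - 3)
(2) = (j + 2)*(j^2 - 8*j + 15) = (j - 3)*(j + 2)*(j - 5)
(3) = (s - 2)*(s^2 - 4*s - 5) = (s - 5)*(s - 2)*(s + 1)
(4) = (p + 4)*(p^2 - 2*p - 8) = (p - 4)*(p + 4)*(p + 2)
(5) = (q - 1)*(q - 3)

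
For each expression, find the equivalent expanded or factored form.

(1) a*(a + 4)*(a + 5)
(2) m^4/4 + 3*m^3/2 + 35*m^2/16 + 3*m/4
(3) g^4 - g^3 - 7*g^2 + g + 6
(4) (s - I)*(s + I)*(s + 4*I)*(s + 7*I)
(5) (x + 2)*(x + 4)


(1) = a^3 + 9*a^2 + 20*a
(2) = m*(m/4 + 1)*(m + 1/2)*(m + 3/2)
(3) = (g - 3)*(g - 1)*(g + 1)*(g + 2)
(4) = s^4 + 11*I*s^3 - 27*s^2 + 11*I*s - 28
(5) = x^2 + 6*x + 8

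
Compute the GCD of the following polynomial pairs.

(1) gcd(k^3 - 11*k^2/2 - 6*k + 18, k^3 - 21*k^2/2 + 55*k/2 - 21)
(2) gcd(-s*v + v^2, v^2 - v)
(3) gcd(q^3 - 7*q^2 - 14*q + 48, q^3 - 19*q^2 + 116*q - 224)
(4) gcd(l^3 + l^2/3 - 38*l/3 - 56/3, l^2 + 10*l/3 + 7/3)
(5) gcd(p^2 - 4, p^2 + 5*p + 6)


(1) = k - 3/2
(2) = gcd(v*(-s + v), v*(v - 1)) = v
(3) = q - 8
(4) = l + 7/3
(5) = p + 2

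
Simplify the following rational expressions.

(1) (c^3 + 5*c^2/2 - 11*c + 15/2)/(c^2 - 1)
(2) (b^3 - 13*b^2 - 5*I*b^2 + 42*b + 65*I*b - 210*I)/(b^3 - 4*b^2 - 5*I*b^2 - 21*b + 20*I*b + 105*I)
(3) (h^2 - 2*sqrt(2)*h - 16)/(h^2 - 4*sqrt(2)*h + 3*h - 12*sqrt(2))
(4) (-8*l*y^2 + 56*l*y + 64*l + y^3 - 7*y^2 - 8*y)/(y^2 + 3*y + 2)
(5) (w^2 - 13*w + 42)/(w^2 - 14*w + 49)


(1) = (2*c^2 + 7*c - 15)/(2*c + 2)
(2) = (b - 6)/(b + 3)
(3) = (h + 2*sqrt(2))/(h + 3)
(4) = (-8*l*y + 64*l + y^2 - 8*y)/(y + 2)
(5) = (w - 6)/(w - 7)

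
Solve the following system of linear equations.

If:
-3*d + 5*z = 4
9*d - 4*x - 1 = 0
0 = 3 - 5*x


Then:
d = 17/45
x = 3/5
z = 77/75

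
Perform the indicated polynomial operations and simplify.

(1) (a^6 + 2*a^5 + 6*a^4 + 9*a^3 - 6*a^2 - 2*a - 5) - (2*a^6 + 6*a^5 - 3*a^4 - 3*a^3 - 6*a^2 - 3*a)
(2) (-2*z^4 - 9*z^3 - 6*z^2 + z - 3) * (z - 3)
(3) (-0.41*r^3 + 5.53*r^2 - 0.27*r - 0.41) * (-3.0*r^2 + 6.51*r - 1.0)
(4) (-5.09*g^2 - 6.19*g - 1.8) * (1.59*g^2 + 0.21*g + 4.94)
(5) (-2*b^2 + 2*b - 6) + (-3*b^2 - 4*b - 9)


(1) = -a^6 - 4*a^5 + 9*a^4 + 12*a^3 + a - 5
(2) = -2*z^5 - 3*z^4 + 21*z^3 + 19*z^2 - 6*z + 9
(3) = 1.23*r^5 - 19.2591*r^4 + 37.2203*r^3 - 6.0577*r^2 - 2.3991*r + 0.41
(4) = -8.0931*g^4 - 10.911*g^3 - 29.3065*g^2 - 30.9566*g - 8.892
(5) = -5*b^2 - 2*b - 15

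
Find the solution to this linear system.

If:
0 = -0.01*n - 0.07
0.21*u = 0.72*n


Then:
n = -7.00
u = -24.00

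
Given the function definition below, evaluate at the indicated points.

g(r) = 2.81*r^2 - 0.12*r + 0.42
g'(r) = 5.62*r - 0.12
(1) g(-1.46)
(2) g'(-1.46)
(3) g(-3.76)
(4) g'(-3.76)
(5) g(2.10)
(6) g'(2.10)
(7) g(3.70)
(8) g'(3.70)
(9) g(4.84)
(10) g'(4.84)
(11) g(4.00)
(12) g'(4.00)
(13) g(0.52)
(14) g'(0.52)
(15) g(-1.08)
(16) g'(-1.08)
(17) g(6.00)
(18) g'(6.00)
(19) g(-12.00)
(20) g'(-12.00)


(1) = 6.58
(2) = -8.33
(3) = 40.60
(4) = -21.25
(5) = 12.56
(6) = 11.68
(7) = 38.44
(8) = 20.67
(9) = 65.67
(10) = 27.08
(11) = 44.90
(12) = 22.36
(13) = 1.12
(14) = 2.80
(15) = 3.83
(16) = -6.19
(17) = 100.86
(18) = 33.60
(19) = 406.50
(20) = -67.56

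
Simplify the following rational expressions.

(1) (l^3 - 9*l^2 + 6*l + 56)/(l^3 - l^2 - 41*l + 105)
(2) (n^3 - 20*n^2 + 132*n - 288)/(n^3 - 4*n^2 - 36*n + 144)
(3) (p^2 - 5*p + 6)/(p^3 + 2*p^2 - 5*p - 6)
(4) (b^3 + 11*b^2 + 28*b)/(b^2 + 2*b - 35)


(1) = (l^3 - 9*l^2 + 6*l + 56)/(l^3 - l^2 - 41*l + 105)
(2) = (n^2 - 14*n + 48)/(n^2 + 2*n - 24)
(3) = (p - 3)/(p^2 + 4*p + 3)
(4) = (b^2 + 4*b)/(b - 5)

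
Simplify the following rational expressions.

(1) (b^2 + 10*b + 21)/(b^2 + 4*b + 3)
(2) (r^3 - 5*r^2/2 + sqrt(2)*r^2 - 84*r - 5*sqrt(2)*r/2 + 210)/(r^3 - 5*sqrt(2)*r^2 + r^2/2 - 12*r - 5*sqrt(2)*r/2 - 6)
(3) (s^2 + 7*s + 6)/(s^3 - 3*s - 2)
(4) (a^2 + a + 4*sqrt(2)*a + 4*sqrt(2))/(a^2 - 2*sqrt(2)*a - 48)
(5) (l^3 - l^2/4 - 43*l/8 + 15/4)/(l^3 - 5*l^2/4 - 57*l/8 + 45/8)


(1) = (b + 7)/(b + 1)
(2) = (4*r^2 + r*(-10 + 28*sqrt(2)) - 70*sqrt(2))/(4*r^2 + r*(2 + 4*sqrt(2)) + 2*sqrt(2))
(3) = (s + 6)/(s^2 - s - 2)
(4) = (a + 1)/(a - 6*sqrt(2))
(5) = (l - 2)/(l - 3)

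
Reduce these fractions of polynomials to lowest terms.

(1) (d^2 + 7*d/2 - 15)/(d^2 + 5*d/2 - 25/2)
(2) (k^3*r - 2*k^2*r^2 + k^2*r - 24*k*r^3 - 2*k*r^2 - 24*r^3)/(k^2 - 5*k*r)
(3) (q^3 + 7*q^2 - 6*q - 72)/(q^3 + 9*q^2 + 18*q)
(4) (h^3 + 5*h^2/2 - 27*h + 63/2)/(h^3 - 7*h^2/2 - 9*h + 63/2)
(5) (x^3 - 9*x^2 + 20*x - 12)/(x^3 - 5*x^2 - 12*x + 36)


(1) = (d + 6)/(d + 5)
(2) = (-k^3*r + 2*k^2*r^2 - k^2*r + 24*k*r^3 + 2*k*r^2 + 24*r^3)/(-k^2 + 5*k*r)
(3) = (q^2 + q - 12)/(q^2 + 3*q)
(4) = (2*h^2 + 11*h - 21)/(2*h^2 - h - 21)
(5) = (x - 1)/(x + 3)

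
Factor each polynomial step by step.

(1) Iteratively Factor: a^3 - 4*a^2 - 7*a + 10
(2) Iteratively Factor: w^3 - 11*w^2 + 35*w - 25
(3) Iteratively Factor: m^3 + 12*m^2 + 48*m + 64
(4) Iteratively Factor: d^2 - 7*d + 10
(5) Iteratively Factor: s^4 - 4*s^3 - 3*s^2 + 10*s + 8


(1) = (a - 5)*(a^2 + a - 2) = (a - 5)*(a + 2)*(a - 1)
(2) = (w - 5)*(w^2 - 6*w + 5) = (w - 5)*(w - 1)*(w - 5)
(3) = (m + 4)*(m^2 + 8*m + 16) = (m + 4)^2*(m + 4)
(4) = (d - 5)*(d - 2)
(5) = (s + 1)*(s^3 - 5*s^2 + 2*s + 8) = (s - 4)*(s + 1)*(s^2 - s - 2) = (s - 4)*(s - 2)*(s + 1)*(s + 1)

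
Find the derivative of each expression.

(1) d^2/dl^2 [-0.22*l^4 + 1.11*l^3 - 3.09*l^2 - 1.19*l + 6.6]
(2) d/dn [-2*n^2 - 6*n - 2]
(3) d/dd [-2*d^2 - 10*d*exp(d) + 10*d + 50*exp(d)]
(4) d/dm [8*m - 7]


(1) = -2.64*l^2 + 6.66*l - 6.18
(2) = -4*n - 6
(3) = -10*d*exp(d) - 4*d + 40*exp(d) + 10
(4) = 8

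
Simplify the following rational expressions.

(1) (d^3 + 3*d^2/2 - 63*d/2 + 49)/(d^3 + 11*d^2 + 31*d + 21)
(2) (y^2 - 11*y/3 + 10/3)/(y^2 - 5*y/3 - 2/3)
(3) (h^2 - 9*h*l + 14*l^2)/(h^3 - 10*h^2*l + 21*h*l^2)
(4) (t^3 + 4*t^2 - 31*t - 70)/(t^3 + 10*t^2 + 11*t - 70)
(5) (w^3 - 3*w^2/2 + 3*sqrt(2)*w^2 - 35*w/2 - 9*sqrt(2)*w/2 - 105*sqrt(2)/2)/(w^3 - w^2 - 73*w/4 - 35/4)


(1) = (2*d^2 - 11*d + 14)/(2*d^2 + 8*d + 6)
(2) = (3*y - 5)/(3*y + 1)
(3) = (h - 2*l)/(h^2 - 3*h*l)
(4) = (t^2 - 3*t - 10)/(t^2 + 3*t - 10)
(5) = (8*w + 24*sqrt(2))/(8*w + 4)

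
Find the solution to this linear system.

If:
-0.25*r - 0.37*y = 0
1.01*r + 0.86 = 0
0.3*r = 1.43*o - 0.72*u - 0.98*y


Then:
o = 0.503496503496504*u + 0.215647344360216
r = -0.85
y = 0.58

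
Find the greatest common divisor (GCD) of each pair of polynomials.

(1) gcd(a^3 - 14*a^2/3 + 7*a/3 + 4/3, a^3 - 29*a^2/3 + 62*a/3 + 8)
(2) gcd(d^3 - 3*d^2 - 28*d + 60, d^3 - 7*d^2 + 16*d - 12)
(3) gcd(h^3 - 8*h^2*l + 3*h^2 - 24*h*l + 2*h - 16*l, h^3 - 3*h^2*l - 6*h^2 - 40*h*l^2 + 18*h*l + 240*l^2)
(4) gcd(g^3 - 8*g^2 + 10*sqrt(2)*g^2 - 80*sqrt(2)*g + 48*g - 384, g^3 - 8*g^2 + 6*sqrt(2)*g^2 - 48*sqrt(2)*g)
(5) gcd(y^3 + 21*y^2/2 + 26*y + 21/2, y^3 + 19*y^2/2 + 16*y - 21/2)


(1) = gcd((a - 4)*(a - 1)*(a + 1/3), (a - 6)*(a - 4)*(a + 1/3)) = a^2 - 11*a/3 - 4/3
(2) = d - 2
(3) = h - 8*l
(4) = g^2 + g*(-8 + 6*sqrt(2)) - 48*sqrt(2)
(5) = gcd((y + 1/2)*(y + 3)*(y + 7), (y - 1/2)*(y + 3)*(y + 7)) = y^2 + 10*y + 21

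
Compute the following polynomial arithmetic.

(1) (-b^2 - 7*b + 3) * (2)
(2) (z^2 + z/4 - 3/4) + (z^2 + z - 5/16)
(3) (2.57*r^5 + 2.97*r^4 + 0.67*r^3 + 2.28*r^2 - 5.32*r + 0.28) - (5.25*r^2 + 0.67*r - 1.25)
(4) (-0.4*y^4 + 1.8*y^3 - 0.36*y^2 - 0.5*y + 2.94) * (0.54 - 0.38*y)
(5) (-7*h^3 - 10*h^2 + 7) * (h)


(1) = -2*b^2 - 14*b + 6
(2) = 2*z^2 + 5*z/4 - 17/16
(3) = 2.57*r^5 + 2.97*r^4 + 0.67*r^3 - 2.97*r^2 - 5.99*r + 1.53
(4) = 0.152*y^5 - 0.9*y^4 + 1.1088*y^3 - 0.0044*y^2 - 1.3872*y + 1.5876
(5) = -7*h^4 - 10*h^3 + 7*h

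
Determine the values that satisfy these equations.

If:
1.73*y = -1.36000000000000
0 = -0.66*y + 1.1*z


Then:
y = -0.79
z = -0.47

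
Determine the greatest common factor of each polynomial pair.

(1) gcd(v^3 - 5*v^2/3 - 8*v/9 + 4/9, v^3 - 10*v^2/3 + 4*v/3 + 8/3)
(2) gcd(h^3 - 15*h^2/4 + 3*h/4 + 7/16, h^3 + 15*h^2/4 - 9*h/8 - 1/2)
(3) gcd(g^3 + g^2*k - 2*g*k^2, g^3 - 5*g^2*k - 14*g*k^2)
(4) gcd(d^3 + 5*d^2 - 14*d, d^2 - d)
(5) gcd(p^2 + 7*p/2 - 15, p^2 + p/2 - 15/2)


(1) = v^2 - 4*v/3 - 4/3
(2) = h^2 - h/4 - 1/8
(3) = g^2 + 2*g*k
(4) = d
(5) = gcd((p - 5/2)*(p + 6), (p - 5/2)*(p + 3)) = p - 5/2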